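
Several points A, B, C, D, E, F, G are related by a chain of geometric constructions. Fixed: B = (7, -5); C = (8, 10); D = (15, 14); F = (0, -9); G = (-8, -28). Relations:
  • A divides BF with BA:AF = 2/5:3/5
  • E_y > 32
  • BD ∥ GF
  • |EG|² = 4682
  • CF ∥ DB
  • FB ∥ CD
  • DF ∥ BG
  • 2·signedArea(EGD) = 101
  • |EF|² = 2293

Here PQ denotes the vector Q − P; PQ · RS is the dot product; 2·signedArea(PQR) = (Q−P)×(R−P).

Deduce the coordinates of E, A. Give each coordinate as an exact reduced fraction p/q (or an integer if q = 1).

1. E_x = 23  [line -42·x + 23·y + 207 = 0 ∩ |EF|² = 2293]
2. E_y = 33  [line -42·x + 23·y + 207 = 0 ∩ |EF|² = 2293]
   → E = (23, 33)
3. A_x = 21/5  [A divides BF with BA:AF = 2/5:3/5]
4. A_y = -33/5  [A divides BF with BA:AF = 2/5:3/5]
   → A = (21/5, -33/5)

A = (21/5, -33/5)
E = (23, 33)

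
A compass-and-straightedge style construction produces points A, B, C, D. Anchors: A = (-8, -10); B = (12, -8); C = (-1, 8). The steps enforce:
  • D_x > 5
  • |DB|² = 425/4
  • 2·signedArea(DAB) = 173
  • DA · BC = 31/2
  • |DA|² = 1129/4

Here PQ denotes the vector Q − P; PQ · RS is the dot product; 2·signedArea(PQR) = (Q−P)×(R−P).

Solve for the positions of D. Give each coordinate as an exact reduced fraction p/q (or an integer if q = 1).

1. D_x = 11/2  [DA · BC = 31/2 ∩ 2·signedArea(DAB) = 173]
2. D_y = 0  [DA · BC = 31/2 ∩ 2·signedArea(DAB) = 173]
   → D = (11/2, 0)

D = (11/2, 0)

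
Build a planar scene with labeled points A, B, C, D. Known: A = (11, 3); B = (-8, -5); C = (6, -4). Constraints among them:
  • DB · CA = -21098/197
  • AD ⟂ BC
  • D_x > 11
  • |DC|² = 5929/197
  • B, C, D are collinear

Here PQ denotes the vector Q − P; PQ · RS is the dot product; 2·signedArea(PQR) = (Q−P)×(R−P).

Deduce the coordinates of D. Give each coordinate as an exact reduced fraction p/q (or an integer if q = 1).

1. D_x = 2260/197  [B, C, D are collinear ∩ AD ⟂ BC]
2. D_y = -711/197  [B, C, D are collinear ∩ AD ⟂ BC]
   → D = (2260/197, -711/197)

D = (2260/197, -711/197)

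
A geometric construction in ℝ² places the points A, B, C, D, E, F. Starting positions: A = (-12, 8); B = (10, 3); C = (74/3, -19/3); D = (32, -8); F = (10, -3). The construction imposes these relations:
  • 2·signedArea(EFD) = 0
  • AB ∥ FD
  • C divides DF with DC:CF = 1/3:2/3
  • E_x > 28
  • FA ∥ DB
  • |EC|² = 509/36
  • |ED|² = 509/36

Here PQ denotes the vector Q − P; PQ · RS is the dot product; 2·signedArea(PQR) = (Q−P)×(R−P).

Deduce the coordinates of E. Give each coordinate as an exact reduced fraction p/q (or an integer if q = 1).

E = (85/3, -43/6)

1. E_x = 85/3  [line 5·x + 22·y + 16 = 0 ∩ |EC|² = 509/36]
2. E_y = -43/6  [line 5·x + 22·y + 16 = 0 ∩ |EC|² = 509/36]
   → E = (85/3, -43/6)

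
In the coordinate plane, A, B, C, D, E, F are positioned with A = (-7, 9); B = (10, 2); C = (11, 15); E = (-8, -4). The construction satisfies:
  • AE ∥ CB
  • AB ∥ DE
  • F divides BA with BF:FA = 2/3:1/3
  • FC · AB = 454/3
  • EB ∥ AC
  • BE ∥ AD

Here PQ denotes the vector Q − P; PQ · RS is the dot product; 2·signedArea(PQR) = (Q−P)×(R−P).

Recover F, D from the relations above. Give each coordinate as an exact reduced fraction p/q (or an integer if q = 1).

1. F_x = -4/3  [F divides BA with BF:FA = 2/3:1/3]
2. F_y = 20/3  [F divides BA with BF:FA = 2/3:1/3]
   → F = (-4/3, 20/3)
3. D_x = -25  [AB ∥ DE ∩ BE ∥ AD]
4. D_y = 3  [AB ∥ DE ∩ BE ∥ AD]
   → D = (-25, 3)

D = (-25, 3)
F = (-4/3, 20/3)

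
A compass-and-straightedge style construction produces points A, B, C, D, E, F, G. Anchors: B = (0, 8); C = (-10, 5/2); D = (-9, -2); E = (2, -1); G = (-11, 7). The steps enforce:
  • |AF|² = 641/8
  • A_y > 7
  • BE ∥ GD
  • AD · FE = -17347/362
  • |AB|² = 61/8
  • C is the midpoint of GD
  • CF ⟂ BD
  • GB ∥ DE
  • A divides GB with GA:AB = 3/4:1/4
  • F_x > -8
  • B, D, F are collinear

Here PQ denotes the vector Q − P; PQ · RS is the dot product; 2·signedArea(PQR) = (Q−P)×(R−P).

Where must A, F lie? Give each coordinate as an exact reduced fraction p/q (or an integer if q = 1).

A = (-11/4, 31/4)
F = (-1305/181, -2/181)

1. A_x = -11/4  [A divides GB with GA:AB = 3/4:1/4]
2. A_y = 31/4  [A divides GB with GA:AB = 3/4:1/4]
   → A = (-11/4, 31/4)
3. F_x = -1305/181  [B, D, F are collinear ∩ CF ⟂ BD]
4. F_y = -2/181  [B, D, F are collinear ∩ CF ⟂ BD]
   → F = (-1305/181, -2/181)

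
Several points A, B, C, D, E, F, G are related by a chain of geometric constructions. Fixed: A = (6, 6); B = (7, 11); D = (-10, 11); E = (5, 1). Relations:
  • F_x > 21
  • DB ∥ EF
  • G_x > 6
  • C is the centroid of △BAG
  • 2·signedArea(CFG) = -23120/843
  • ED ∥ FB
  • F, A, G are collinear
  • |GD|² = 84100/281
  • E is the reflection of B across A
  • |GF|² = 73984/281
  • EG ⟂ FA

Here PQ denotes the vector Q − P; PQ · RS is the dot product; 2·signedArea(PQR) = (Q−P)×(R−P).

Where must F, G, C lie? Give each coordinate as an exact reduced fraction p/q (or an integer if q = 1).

1. F_x = 22  [ED ∥ FB ∩ DB ∥ EF]
2. F_y = 1  [ED ∥ FB ∩ DB ∥ EF]
   → F = (22, 1)
3. G_x = 1830/281  [F, A, G are collinear ∩ EG ⟂ FA]
4. G_y = 1641/281  [F, A, G are collinear ∩ EG ⟂ FA]
   → G = (1830/281, 1641/281)
5. C_x = 5483/843  [C is the centroid of △BAG]
6. C_y = 6418/843  [C is the centroid of △BAG]
   → C = (5483/843, 6418/843)

C = (5483/843, 6418/843)
F = (22, 1)
G = (1830/281, 1641/281)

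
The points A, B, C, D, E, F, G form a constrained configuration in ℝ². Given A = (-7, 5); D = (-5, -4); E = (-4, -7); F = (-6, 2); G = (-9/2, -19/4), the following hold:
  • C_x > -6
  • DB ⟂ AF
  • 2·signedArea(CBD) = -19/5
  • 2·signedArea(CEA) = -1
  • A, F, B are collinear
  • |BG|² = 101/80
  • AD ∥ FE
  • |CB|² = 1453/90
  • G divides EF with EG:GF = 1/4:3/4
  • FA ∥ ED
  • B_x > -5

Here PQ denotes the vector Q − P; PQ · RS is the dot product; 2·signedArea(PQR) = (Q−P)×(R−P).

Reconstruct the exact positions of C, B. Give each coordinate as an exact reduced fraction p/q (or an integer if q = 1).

B = (-41/10, -37/10)
C = (-17/3, 0)

1. B_x = -41/10  [A, F, B are collinear ∩ DB ⟂ AF]
2. B_y = -37/10  [A, F, B are collinear ∩ DB ⟂ AF]
   → B = (-41/10, -37/10)
3. C_x = -17/3  [2·signedArea(CEA) = -1 ∩ 2·signedArea(CBD) = -19/5]
4. C_y = 0  [2·signedArea(CEA) = -1 ∩ 2·signedArea(CBD) = -19/5]
   → C = (-17/3, 0)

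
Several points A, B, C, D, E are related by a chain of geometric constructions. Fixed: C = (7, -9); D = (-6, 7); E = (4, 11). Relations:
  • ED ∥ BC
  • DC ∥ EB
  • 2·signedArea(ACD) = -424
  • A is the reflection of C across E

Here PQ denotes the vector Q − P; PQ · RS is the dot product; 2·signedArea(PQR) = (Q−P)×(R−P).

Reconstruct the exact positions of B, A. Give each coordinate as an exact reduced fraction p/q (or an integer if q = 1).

1. B_x = 17  [ED ∥ BC ∩ DC ∥ EB]
2. B_y = -5  [ED ∥ BC ∩ DC ∥ EB]
   → B = (17, -5)
3. A_x = 1  [A is the reflection of C across E]
4. A_y = 31  [A is the reflection of C across E]
   → A = (1, 31)

A = (1, 31)
B = (17, -5)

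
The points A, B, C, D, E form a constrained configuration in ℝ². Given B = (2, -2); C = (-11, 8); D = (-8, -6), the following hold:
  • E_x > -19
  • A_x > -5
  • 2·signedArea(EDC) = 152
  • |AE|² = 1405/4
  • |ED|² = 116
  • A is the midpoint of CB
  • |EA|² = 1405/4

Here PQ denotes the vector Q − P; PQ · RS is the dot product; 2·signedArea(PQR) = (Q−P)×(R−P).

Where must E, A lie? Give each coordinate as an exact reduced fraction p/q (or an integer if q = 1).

A = (-9/2, 3)
E = (-18, -10)

1. A_x = -9/2  [A is the midpoint of CB]
2. A_y = 3  [A is the midpoint of CB]
   → A = (-9/2, 3)
3. E_x = -18  [line -14·x + -3·y + -282 = 0 ∩ |EA|² = 1405/4]
4. E_y = -10  [line -14·x + -3·y + -282 = 0 ∩ |EA|² = 1405/4]
   → E = (-18, -10)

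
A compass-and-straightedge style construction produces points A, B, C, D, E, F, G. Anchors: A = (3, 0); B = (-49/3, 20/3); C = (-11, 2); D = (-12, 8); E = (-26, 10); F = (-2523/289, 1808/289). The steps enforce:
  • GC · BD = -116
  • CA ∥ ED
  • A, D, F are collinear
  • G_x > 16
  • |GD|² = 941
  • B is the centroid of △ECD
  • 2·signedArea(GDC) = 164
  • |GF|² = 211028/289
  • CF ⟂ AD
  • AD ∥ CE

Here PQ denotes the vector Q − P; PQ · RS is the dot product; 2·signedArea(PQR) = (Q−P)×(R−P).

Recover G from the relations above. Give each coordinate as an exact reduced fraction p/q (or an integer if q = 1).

G = (17, -2)

1. G_x = 17  [2·signedArea(GDC) = 164 ∩ GC · BD = -116]
2. G_y = -2  [2·signedArea(GDC) = 164 ∩ GC · BD = -116]
   → G = (17, -2)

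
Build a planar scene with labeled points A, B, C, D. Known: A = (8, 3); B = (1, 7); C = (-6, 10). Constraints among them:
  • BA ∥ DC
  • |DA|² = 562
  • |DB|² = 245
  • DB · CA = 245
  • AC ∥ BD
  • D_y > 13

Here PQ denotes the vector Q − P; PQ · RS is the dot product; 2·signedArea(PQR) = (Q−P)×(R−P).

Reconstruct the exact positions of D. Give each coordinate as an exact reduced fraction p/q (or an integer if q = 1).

D = (-13, 14)

1. D_x = -13  [BA ∥ DC ∩ AC ∥ BD]
2. D_y = 14  [BA ∥ DC ∩ AC ∥ BD]
   → D = (-13, 14)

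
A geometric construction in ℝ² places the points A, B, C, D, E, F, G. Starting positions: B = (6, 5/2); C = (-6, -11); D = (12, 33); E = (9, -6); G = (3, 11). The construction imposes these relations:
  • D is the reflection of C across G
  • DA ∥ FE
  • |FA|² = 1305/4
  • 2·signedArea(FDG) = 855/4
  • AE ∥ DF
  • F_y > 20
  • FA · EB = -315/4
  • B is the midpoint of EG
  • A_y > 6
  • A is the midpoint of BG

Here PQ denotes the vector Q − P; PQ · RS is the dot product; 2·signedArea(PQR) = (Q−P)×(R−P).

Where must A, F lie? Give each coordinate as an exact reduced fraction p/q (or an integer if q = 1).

1. A_x = 9/2  [A is the midpoint of BG]
2. A_y = 27/4  [A is the midpoint of BG]
   → A = (9/2, 27/4)
3. F_x = 33/2  [DA ∥ FE ∩ AE ∥ DF]
4. F_y = 81/4  [DA ∥ FE ∩ AE ∥ DF]
   → F = (33/2, 81/4)

A = (9/2, 27/4)
F = (33/2, 81/4)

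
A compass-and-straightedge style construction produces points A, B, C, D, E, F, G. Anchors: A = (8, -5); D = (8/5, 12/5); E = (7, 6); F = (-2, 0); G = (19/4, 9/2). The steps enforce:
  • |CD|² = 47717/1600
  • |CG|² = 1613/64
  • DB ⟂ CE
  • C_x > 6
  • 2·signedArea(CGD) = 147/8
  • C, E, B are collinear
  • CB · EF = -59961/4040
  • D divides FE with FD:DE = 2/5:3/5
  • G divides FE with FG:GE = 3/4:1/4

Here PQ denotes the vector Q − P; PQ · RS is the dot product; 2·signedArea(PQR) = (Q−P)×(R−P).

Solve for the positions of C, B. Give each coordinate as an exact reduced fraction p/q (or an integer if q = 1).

B = (3328/505, 192/101)
C = (51/8, -1/4)

1. C_x = 51/8  [line 21/10·x + -63/20·y + -567/40 = 0 ∩ |CD|² = 47717/1600]
2. C_y = -1/4  [line 21/10·x + -63/20·y + -567/40 = 0 ∩ |CD|² = 47717/1600]
   → C = (51/8, -1/4)
3. B_x = 3328/505  [C, E, B are collinear ∩ DB ⟂ CE]
4. B_y = 192/101  [C, E, B are collinear ∩ DB ⟂ CE]
   → B = (3328/505, 192/101)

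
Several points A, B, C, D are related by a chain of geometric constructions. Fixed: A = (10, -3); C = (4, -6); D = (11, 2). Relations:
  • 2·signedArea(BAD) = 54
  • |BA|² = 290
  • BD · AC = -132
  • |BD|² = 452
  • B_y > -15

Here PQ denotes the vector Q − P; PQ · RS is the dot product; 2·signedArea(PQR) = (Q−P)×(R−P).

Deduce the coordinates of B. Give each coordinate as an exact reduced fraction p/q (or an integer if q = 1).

1. B_x = -3  [2·signedArea(BAD) = 54 ∩ BD · AC = -132]
2. B_y = -14  [2·signedArea(BAD) = 54 ∩ BD · AC = -132]
   → B = (-3, -14)

B = (-3, -14)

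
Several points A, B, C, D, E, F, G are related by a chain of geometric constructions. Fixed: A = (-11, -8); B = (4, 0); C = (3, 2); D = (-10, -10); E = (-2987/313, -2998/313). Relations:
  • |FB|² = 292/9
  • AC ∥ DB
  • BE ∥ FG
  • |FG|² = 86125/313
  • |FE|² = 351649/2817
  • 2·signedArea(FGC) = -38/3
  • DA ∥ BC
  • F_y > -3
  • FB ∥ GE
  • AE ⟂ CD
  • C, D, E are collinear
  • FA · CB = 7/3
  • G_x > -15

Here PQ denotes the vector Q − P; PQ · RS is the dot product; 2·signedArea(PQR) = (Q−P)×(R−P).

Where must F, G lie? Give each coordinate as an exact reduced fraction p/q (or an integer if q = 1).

1. F_x = -4/3  [line -1·x + 2·y + 8/3 = 0 ∩ |FE|² = 351649/2817]
2. F_y = -2  [line -1·x + 2·y + 8/3 = 0 ∩ |FE|² = 351649/2817]
   → F = (-4/3, -2)
3. G_x = -13969/939  [FB ∥ GE ∩ BE ∥ FG]
4. G_y = -3624/313  [FB ∥ GE ∩ BE ∥ FG]
   → G = (-13969/939, -3624/313)

F = (-4/3, -2)
G = (-13969/939, -3624/313)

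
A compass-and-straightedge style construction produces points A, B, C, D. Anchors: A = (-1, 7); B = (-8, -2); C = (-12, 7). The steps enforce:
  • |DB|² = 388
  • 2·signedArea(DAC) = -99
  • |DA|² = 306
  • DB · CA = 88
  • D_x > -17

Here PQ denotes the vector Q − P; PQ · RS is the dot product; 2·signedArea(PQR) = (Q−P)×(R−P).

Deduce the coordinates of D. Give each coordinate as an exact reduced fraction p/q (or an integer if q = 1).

D = (-16, 16)

1. D_x = -16  [DB · CA = 88 ∩ 2·signedArea(DAC) = -99]
2. D_y = 16  [DB · CA = 88 ∩ 2·signedArea(DAC) = -99]
   → D = (-16, 16)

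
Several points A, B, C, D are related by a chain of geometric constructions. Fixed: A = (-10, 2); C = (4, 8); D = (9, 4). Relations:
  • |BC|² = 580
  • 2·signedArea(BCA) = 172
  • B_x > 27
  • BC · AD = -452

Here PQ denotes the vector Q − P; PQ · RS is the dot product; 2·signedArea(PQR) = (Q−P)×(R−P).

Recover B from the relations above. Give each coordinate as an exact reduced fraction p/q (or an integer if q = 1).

B = (28, 6)

1. B_x = 28  [2·signedArea(BCA) = 172 ∩ BC · AD = -452]
2. B_y = 6  [2·signedArea(BCA) = 172 ∩ BC · AD = -452]
   → B = (28, 6)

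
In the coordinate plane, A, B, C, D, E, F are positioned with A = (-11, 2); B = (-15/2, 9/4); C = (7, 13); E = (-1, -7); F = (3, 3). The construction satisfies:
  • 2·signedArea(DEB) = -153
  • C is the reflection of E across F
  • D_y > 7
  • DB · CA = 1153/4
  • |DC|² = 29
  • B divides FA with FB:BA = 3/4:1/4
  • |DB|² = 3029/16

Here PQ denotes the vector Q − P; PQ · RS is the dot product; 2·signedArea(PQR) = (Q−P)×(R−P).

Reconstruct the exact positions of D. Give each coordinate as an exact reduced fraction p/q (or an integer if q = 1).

D = (5, 8)

1. D_x = 5  [2·signedArea(DEB) = -153 ∩ DB · CA = 1153/4]
2. D_y = 8  [2·signedArea(DEB) = -153 ∩ DB · CA = 1153/4]
   → D = (5, 8)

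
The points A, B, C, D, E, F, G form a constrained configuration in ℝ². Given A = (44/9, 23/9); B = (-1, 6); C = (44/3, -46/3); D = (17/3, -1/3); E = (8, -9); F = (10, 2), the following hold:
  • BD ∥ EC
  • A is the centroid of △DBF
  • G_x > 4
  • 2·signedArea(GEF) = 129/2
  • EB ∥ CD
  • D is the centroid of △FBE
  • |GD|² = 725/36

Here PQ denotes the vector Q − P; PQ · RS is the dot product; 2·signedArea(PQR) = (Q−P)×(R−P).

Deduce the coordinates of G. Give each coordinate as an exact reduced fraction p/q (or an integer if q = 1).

G = (9/2, 4)

1. G_x = 9/2  [line -11·x + 2·y + 83/2 = 0 ∩ |GD|² = 725/36]
2. G_y = 4  [line -11·x + 2·y + 83/2 = 0 ∩ |GD|² = 725/36]
   → G = (9/2, 4)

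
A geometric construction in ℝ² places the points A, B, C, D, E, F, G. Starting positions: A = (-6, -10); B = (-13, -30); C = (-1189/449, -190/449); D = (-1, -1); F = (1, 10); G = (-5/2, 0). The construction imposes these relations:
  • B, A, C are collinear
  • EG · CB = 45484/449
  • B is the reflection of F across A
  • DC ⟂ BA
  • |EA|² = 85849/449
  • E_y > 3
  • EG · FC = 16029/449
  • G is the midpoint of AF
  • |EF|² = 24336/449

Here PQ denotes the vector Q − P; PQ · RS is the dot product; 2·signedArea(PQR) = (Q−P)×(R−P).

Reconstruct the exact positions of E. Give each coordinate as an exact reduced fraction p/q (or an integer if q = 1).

1. E_x = -643/449  [line 1638/449·x + 4680/449·y + -11934/449 = 0 ∩ |EF|² = 24336/449]
2. E_y = 1370/449  [line 1638/449·x + 4680/449·y + -11934/449 = 0 ∩ |EF|² = 24336/449]
   → E = (-643/449, 1370/449)

E = (-643/449, 1370/449)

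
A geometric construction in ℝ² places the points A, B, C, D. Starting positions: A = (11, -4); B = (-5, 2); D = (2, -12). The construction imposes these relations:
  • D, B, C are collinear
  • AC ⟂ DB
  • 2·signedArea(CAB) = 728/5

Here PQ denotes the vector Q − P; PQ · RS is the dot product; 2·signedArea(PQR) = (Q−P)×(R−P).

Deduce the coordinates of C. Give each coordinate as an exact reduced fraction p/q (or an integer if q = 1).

C = (3/5, -46/5)

1. C_x = 3/5  [D, B, C are collinear ∩ AC ⟂ DB]
2. C_y = -46/5  [D, B, C are collinear ∩ AC ⟂ DB]
   → C = (3/5, -46/5)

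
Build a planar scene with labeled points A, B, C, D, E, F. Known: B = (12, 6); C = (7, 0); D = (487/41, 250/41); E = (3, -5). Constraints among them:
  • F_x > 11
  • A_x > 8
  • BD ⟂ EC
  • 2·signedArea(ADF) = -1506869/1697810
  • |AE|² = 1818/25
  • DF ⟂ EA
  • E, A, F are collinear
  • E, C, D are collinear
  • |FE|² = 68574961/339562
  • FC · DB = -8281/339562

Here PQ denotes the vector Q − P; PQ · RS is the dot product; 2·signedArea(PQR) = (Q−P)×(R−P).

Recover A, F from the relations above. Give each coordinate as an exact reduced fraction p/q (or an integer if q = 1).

A = (42/5, 8/5)
F = (99375/8282, 49681/8282)

1. F_x = 99375/8282  [line -5/41·x + 4/41·y + 298151/339562 = 0 ∩ |FE|² = 68574961/339562]
2. F_y = 49681/8282  [line -5/41·x + 4/41·y + 298151/339562 = 0 ∩ |FE|² = 68574961/339562]
   → F = (99375/8282, 49681/8282)
3. A_x = 42/5  [2·signedArea(ADF) = -1506869/1697810 ∩ E, A, F are collinear]
4. A_y = 8/5  [2·signedArea(ADF) = -1506869/1697810 ∩ E, A, F are collinear]
   → A = (42/5, 8/5)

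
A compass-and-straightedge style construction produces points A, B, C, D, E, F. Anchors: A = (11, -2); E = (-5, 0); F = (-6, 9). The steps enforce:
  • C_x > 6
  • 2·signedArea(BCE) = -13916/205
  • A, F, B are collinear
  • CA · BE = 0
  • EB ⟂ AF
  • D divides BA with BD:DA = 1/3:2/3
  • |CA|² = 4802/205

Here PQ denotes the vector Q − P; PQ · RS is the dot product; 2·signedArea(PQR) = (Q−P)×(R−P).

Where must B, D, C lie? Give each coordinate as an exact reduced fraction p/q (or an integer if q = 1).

1. B_x = -244/205  [A, F, B are collinear ∩ EB ⟂ AF]
2. B_y = 1207/205  [A, F, B are collinear ∩ EB ⟂ AF]
   → B = (-244/205, 1207/205)
3. D_x = 589/205  [D divides BA with BD:DA = 1/3:2/3]
4. D_y = 668/205  [D divides BA with BD:DA = 1/3:2/3]
   → D = (589/205, 668/205)
5. C_x = 1422/205  [CA · BE = 0 ∩ 2·signedArea(BCE) = -13916/205]
6. C_y = 129/205  [CA · BE = 0 ∩ 2·signedArea(BCE) = -13916/205]
   → C = (1422/205, 129/205)

B = (-244/205, 1207/205)
C = (1422/205, 129/205)
D = (589/205, 668/205)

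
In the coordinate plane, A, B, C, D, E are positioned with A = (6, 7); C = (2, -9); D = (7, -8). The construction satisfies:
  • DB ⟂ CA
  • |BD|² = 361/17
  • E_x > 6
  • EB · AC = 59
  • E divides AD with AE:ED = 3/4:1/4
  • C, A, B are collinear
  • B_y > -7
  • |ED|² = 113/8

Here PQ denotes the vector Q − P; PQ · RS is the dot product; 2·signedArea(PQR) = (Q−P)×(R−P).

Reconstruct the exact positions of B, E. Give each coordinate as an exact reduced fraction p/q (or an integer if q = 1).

B = (43/17, -117/17)
E = (27/4, -17/4)

1. B_x = 43/17  [C, A, B are collinear ∩ DB ⟂ CA]
2. B_y = -117/17  [C, A, B are collinear ∩ DB ⟂ CA]
   → B = (43/17, -117/17)
3. E_x = 27/4  [E divides AD with AE:ED = 3/4:1/4]
4. E_y = -17/4  [E divides AD with AE:ED = 3/4:1/4]
   → E = (27/4, -17/4)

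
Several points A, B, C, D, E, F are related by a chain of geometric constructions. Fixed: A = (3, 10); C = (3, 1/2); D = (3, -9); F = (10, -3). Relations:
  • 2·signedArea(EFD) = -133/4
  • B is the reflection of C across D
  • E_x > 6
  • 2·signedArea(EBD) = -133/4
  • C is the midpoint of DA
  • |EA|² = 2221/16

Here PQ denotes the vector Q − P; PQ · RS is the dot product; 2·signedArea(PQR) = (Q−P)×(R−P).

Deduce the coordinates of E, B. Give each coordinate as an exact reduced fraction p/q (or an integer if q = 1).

1. B_x = 3  [B is the reflection of C across D]
2. B_y = -37/2  [B is the reflection of C across D]
   → B = (3, -37/2)
3. E_x = 13/2  [2·signedArea(EBD) = -133/4 ∩ 2·signedArea(EFD) = -133/4]
4. E_y = -5/4  [2·signedArea(EBD) = -133/4 ∩ 2·signedArea(EFD) = -133/4]
   → E = (13/2, -5/4)

B = (3, -37/2)
E = (13/2, -5/4)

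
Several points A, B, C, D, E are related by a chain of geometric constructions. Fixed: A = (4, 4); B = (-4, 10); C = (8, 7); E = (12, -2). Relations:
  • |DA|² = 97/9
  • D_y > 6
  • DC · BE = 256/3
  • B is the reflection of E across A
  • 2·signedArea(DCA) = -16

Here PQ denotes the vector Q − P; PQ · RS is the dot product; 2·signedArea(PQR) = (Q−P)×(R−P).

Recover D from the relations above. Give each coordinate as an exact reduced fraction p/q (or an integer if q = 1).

D = (8/3, 7)

1. D_x = 8/3  [2·signedArea(DCA) = -16 ∩ DC · BE = 256/3]
2. D_y = 7  [2·signedArea(DCA) = -16 ∩ DC · BE = 256/3]
   → D = (8/3, 7)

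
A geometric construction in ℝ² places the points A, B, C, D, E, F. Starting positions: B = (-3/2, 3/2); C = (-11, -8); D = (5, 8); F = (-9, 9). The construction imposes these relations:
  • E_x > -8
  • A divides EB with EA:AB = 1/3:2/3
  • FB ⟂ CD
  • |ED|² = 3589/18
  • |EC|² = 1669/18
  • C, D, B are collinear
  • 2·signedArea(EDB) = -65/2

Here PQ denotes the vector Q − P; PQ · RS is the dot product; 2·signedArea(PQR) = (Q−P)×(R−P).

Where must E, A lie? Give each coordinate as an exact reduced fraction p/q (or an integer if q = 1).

A = (-95/18, 19/18)
E = (-43/6, 5/6)

1. E_x = -43/6  [line 13/2·x + -13/2·y + 52 = 0 ∩ |EC|² = 1669/18]
2. E_y = 5/6  [line 13/2·x + -13/2·y + 52 = 0 ∩ |EC|² = 1669/18]
   → E = (-43/6, 5/6)
3. A_x = -95/18  [A divides EB with EA:AB = 1/3:2/3]
4. A_y = 19/18  [A divides EB with EA:AB = 1/3:2/3]
   → A = (-95/18, 19/18)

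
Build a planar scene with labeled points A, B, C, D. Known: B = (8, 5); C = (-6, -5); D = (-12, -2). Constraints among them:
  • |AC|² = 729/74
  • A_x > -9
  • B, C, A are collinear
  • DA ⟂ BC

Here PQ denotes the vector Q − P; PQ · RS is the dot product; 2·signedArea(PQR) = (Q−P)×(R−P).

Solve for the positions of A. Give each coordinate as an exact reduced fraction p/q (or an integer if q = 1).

1. A_x = -633/74  [B, C, A are collinear ∩ DA ⟂ BC]
2. A_y = -505/74  [B, C, A are collinear ∩ DA ⟂ BC]
   → A = (-633/74, -505/74)

A = (-633/74, -505/74)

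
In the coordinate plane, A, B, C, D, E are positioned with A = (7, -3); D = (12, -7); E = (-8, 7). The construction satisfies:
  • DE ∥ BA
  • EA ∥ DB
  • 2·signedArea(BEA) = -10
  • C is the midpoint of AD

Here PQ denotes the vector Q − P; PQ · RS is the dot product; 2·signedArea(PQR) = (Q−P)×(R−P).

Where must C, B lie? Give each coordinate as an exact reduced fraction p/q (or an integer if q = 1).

1. C_x = 19/2  [C is the midpoint of AD]
2. C_y = -5  [C is the midpoint of AD]
   → C = (19/2, -5)
3. B_x = 27  [DE ∥ BA ∩ EA ∥ DB]
4. B_y = -17  [DE ∥ BA ∩ EA ∥ DB]
   → B = (27, -17)

B = (27, -17)
C = (19/2, -5)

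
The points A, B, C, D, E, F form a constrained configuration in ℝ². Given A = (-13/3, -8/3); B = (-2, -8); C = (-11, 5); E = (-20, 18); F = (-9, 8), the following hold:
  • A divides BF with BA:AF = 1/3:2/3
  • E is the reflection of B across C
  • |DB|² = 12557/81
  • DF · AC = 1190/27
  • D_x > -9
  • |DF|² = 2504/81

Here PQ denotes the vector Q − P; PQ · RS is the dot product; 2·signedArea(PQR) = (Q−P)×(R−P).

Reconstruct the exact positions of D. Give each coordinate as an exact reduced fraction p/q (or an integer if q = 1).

D = (-79/9, 22/9)

1. D_x = -79/9  [line 20/3·x + -23/3·y + 2086/27 = 0 ∩ |DB|² = 12557/81]
2. D_y = 22/9  [line 20/3·x + -23/3·y + 2086/27 = 0 ∩ |DB|² = 12557/81]
   → D = (-79/9, 22/9)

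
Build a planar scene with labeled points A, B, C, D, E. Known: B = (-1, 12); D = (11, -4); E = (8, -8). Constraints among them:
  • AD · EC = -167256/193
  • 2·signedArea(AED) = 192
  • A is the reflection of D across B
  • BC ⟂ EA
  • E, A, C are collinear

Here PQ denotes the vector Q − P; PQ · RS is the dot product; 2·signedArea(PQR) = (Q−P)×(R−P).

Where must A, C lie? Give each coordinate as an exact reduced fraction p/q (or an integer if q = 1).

1. A_x = -13  [A is the reflection of D across B]
2. A_y = 28  [A is the reflection of D across B]
   → A = (-13, 28)
3. C_x = -577/193  [E, A, C are collinear ∩ BC ⟂ EA]
4. C_y = 2092/193  [E, A, C are collinear ∩ BC ⟂ EA]
   → C = (-577/193, 2092/193)

A = (-13, 28)
C = (-577/193, 2092/193)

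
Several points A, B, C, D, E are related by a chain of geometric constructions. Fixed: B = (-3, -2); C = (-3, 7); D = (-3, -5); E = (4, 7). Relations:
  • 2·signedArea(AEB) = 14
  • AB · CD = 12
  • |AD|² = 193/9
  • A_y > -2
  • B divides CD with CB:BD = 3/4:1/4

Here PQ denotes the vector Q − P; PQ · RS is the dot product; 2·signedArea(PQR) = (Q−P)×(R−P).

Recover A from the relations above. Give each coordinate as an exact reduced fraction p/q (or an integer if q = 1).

1. A_x = -2/3  [2·signedArea(AEB) = 14 ∩ AB · CD = 12]
2. A_y = -1  [2·signedArea(AEB) = 14 ∩ AB · CD = 12]
   → A = (-2/3, -1)

A = (-2/3, -1)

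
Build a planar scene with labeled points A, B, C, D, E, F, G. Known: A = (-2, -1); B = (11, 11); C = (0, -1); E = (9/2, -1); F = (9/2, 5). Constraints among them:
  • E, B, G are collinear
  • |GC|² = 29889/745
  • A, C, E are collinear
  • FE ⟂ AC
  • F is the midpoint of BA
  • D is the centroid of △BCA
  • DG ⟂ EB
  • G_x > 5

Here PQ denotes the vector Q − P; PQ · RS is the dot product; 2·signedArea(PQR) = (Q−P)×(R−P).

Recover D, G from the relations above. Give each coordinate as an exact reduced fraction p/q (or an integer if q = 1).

D = (3, 3)
G = (4347/745, 1091/745)

1. D_x = 3  [D is the centroid of △BCA]
2. D_y = 3  [D is the centroid of △BCA]
   → D = (3, 3)
3. G_x = 4347/745  [E, B, G are collinear ∩ DG ⟂ EB]
4. G_y = 1091/745  [E, B, G are collinear ∩ DG ⟂ EB]
   → G = (4347/745, 1091/745)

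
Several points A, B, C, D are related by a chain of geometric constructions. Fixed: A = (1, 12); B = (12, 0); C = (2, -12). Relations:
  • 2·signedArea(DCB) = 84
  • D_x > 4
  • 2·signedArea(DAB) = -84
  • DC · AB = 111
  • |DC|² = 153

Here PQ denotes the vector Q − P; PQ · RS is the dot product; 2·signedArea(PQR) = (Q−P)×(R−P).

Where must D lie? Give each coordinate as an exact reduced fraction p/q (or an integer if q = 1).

D = (5, 0)

1. D_x = 5  [2·signedArea(DAB) = -84 ∩ DC · AB = 111]
2. D_y = 0  [2·signedArea(DAB) = -84 ∩ DC · AB = 111]
   → D = (5, 0)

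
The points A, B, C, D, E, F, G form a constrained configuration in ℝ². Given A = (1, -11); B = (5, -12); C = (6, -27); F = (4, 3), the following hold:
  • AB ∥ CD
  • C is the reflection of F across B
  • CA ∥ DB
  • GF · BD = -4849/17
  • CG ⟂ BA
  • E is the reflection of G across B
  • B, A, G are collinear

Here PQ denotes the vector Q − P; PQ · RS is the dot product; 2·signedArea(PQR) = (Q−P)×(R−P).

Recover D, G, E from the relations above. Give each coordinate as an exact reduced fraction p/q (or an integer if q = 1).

1. D_x = 10  [CA ∥ DB ∩ AB ∥ CD]
2. D_y = -28  [CA ∥ DB ∩ AB ∥ CD]
   → D = (10, -28)
3. G_x = 161/17  [B, A, G are collinear ∩ CG ⟂ BA]
4. G_y = -223/17  [B, A, G are collinear ∩ CG ⟂ BA]
   → G = (161/17, -223/17)
5. E_x = 9/17  [E is the reflection of G across B]
6. E_y = -185/17  [E is the reflection of G across B]
   → E = (9/17, -185/17)

D = (10, -28)
E = (9/17, -185/17)
G = (161/17, -223/17)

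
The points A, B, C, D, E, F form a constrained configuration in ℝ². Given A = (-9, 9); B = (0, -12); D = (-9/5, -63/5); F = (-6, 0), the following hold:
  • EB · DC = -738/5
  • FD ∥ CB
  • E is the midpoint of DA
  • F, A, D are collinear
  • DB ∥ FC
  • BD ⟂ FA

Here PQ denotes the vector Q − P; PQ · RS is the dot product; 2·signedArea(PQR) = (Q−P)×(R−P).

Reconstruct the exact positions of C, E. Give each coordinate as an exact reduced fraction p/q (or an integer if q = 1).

1. C_x = -21/5  [FD ∥ CB ∩ DB ∥ FC]
2. C_y = 3/5  [FD ∥ CB ∩ DB ∥ FC]
   → C = (-21/5, 3/5)
3. E_x = -27/5  [E is the midpoint of DA]
4. E_y = -9/5  [E is the midpoint of DA]
   → E = (-27/5, -9/5)

C = (-21/5, 3/5)
E = (-27/5, -9/5)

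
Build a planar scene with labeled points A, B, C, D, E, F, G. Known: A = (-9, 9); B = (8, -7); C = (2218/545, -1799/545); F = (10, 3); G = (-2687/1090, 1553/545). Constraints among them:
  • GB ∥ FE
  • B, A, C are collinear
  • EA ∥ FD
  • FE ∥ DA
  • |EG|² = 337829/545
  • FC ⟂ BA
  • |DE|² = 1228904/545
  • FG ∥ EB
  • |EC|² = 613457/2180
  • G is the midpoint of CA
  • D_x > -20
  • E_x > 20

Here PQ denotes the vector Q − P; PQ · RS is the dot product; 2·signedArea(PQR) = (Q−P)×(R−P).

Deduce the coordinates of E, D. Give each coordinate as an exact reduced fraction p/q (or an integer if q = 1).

1. E_x = 22307/1090  [FG ∥ EB ∩ GB ∥ FE]
2. E_y = -3733/545  [FG ∥ EB ∩ GB ∥ FE]
   → E = (22307/1090, -3733/545)
3. D_x = -21217/1090  [FE ∥ DA ∩ EA ∥ FD]
4. D_y = 10273/545  [FE ∥ DA ∩ EA ∥ FD]
   → D = (-21217/1090, 10273/545)

D = (-21217/1090, 10273/545)
E = (22307/1090, -3733/545)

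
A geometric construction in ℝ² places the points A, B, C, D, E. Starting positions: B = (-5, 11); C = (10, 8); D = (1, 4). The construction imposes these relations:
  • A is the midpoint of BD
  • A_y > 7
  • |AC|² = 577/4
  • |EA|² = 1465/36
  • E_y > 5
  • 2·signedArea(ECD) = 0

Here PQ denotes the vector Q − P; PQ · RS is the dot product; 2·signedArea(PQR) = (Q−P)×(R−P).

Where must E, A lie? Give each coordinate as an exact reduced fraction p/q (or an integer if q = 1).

1. A_x = -2  [A is the midpoint of BD]
2. A_y = 15/2  [A is the midpoint of BD]
   → A = (-2, 15/2)
3. E_x = 4  [line 4·x + -9·y + 32 = 0 ∩ |EA|² = 1465/36]
4. E_y = 16/3  [line 4·x + -9·y + 32 = 0 ∩ |EA|² = 1465/36]
   → E = (4, 16/3)

A = (-2, 15/2)
E = (4, 16/3)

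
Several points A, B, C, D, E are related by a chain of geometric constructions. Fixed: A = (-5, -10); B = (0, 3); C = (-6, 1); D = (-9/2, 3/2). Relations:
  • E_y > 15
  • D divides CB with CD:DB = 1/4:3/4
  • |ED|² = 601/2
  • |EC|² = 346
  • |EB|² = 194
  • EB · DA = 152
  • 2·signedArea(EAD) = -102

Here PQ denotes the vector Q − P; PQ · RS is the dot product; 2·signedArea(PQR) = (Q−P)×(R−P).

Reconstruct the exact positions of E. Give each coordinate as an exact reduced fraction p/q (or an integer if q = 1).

E = (5, 16)

1. E_x = 5  [EB · DA = 152 ∩ 2·signedArea(EAD) = -102]
2. E_y = 16  [EB · DA = 152 ∩ 2·signedArea(EAD) = -102]
   → E = (5, 16)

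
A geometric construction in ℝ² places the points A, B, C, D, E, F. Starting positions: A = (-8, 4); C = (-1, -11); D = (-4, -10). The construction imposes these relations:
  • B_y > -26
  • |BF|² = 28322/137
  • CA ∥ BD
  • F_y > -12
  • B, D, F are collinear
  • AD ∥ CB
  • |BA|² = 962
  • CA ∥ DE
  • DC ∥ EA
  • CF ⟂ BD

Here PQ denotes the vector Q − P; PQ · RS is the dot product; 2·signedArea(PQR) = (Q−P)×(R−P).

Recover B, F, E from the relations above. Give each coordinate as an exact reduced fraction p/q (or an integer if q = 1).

1. B_x = 3  [CA ∥ BD ∩ AD ∥ CB]
2. B_y = -25  [CA ∥ BD ∩ AD ∥ CB]
   → B = (3, -25)
3. F_x = -422/137  [B, D, F are collinear ∩ CF ⟂ BD]
4. F_y = -1640/137  [B, D, F are collinear ∩ CF ⟂ BD]
   → F = (-422/137, -1640/137)
5. E_x = -11  [DC ∥ EA ∩ CA ∥ DE]
6. E_y = 5  [DC ∥ EA ∩ CA ∥ DE]
   → E = (-11, 5)

B = (3, -25)
E = (-11, 5)
F = (-422/137, -1640/137)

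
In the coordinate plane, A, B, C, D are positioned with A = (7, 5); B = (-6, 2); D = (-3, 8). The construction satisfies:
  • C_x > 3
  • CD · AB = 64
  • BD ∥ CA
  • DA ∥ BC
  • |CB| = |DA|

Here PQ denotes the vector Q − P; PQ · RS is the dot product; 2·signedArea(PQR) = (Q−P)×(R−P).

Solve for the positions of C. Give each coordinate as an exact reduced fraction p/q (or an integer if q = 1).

1. C_x = 4  [BD ∥ CA ∩ DA ∥ BC]
2. C_y = -1  [BD ∥ CA ∩ DA ∥ BC]
   → C = (4, -1)

C = (4, -1)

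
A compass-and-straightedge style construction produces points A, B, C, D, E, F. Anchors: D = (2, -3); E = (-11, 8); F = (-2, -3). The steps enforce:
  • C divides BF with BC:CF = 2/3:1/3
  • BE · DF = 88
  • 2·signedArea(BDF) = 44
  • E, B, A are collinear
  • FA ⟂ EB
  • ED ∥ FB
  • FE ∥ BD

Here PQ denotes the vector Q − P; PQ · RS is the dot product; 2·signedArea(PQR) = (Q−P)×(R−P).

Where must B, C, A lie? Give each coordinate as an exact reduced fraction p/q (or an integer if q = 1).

A = (-1, -2)
B = (11, -14)
C = (7/3, -20/3)

1. B_x = 11  [FE ∥ BD ∩ ED ∥ FB]
2. B_y = -14  [FE ∥ BD ∩ ED ∥ FB]
   → B = (11, -14)
3. C_x = 7/3  [C divides BF with BC:CF = 2/3:1/3]
4. C_y = -20/3  [C divides BF with BC:CF = 2/3:1/3]
   → C = (7/3, -20/3)
5. A_x = -1  [E, B, A are collinear ∩ FA ⟂ EB]
6. A_y = -2  [E, B, A are collinear ∩ FA ⟂ EB]
   → A = (-1, -2)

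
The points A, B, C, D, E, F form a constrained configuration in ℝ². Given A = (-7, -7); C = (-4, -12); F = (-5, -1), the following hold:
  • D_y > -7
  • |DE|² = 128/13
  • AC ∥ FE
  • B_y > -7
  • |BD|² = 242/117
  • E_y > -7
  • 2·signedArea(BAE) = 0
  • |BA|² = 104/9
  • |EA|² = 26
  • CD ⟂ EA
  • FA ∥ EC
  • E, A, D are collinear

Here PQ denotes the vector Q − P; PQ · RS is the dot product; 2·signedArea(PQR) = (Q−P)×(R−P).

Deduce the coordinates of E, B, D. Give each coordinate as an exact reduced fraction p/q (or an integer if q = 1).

1. E_x = -2  [FA ∥ EC ∩ AC ∥ FE]
2. E_y = -6  [FA ∥ EC ∩ AC ∥ FE]
   → E = (-2, -6)
3. B_x = -11/3  [line -1·x + 5·y + 28 = 0 ∩ |BA|² = 104/9]
4. B_y = -19/3  [line -1·x + 5·y + 28 = 0 ∩ |BA|² = 104/9]
   → B = (-11/3, -19/3)
5. D_x = -66/13  [E, A, D are collinear ∩ CD ⟂ EA]
6. D_y = -86/13  [E, A, D are collinear ∩ CD ⟂ EA]
   → D = (-66/13, -86/13)

B = (-11/3, -19/3)
D = (-66/13, -86/13)
E = (-2, -6)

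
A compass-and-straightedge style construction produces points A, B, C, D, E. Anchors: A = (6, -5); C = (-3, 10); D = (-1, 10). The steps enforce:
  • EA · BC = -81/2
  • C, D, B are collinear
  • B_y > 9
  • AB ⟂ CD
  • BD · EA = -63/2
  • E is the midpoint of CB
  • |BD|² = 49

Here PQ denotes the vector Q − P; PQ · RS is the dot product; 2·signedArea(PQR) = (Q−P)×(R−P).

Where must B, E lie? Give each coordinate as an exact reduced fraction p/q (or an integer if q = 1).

B = (6, 10)
E = (3/2, 10)

1. B_x = 6  [C, D, B are collinear ∩ AB ⟂ CD]
2. B_y = 10  [C, D, B are collinear ∩ AB ⟂ CD]
   → B = (6, 10)
3. E_x = 3/2  [E is the midpoint of CB]
4. E_y = 10  [E is the midpoint of CB]
   → E = (3/2, 10)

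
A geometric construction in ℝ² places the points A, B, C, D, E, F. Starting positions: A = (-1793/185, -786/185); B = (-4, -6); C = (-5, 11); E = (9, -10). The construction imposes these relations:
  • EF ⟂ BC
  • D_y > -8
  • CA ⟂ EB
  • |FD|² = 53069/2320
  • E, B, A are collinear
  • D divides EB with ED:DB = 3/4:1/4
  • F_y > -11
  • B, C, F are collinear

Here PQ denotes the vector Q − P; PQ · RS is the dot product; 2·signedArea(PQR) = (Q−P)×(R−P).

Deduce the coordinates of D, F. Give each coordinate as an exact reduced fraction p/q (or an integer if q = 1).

D = (-3/4, -7)
F = (-1079/290, -3117/290)

1. D_x = -3/4  [D divides EB with ED:DB = 3/4:1/4]
2. D_y = -7  [D divides EB with ED:DB = 3/4:1/4]
   → D = (-3/4, -7)
3. F_x = -1079/290  [B, C, F are collinear ∩ EF ⟂ BC]
4. F_y = -3117/290  [B, C, F are collinear ∩ EF ⟂ BC]
   → F = (-1079/290, -3117/290)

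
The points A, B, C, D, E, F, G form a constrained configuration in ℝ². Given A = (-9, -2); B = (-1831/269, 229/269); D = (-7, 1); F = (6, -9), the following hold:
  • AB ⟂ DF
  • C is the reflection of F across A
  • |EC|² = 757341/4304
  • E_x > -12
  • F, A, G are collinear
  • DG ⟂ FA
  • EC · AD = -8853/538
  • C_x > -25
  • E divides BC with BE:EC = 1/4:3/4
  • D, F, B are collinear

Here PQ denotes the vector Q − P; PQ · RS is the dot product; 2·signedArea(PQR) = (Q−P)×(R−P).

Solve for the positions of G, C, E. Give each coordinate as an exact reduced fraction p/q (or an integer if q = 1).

C = (-24, 5)
E = (-11949/1076, 508/269)
G = (-2331/274, -611/274)

1. G_x = -2331/274  [F, A, G are collinear ∩ DG ⟂ FA]
2. G_y = -611/274  [F, A, G are collinear ∩ DG ⟂ FA]
   → G = (-2331/274, -611/274)
3. C_x = -24  [C is the reflection of F across A]
4. C_y = 5  [C is the reflection of F across A]
   → C = (-24, 5)
5. E_x = -11949/1076  [E divides BC with BE:EC = 1/4:3/4]
6. E_y = 508/269  [E divides BC with BE:EC = 1/4:3/4]
   → E = (-11949/1076, 508/269)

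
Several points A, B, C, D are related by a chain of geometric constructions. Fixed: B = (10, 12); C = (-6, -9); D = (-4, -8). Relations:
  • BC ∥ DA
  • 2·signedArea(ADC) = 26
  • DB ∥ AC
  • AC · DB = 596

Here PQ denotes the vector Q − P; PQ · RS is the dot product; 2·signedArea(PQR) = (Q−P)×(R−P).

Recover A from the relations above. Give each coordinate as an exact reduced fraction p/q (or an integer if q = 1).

A = (-20, -29)

1. A_x = -20  [DB ∥ AC ∩ BC ∥ DA]
2. A_y = -29  [DB ∥ AC ∩ BC ∥ DA]
   → A = (-20, -29)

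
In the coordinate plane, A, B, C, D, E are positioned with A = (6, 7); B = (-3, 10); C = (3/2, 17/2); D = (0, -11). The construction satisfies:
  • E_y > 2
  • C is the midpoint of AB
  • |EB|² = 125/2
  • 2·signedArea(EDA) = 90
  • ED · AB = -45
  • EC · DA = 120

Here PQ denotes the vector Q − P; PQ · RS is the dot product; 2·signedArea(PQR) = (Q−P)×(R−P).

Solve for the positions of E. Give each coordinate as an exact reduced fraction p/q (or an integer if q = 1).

E = (-1/2, 5/2)

1. E_x = -1/2  [ED · AB = -45 ∩ EC · DA = 120]
2. E_y = 5/2  [ED · AB = -45 ∩ EC · DA = 120]
   → E = (-1/2, 5/2)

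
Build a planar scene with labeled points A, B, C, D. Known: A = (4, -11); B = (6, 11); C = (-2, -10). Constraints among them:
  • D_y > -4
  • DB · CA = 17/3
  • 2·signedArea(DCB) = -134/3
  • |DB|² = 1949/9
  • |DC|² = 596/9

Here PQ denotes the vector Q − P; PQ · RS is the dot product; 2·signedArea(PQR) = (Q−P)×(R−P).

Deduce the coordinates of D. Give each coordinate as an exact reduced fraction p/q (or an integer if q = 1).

1. D_x = 8/3  [DB · CA = 17/3 ∩ 2·signedArea(DCB) = -134/3]
2. D_y = -10/3  [DB · CA = 17/3 ∩ 2·signedArea(DCB) = -134/3]
   → D = (8/3, -10/3)

D = (8/3, -10/3)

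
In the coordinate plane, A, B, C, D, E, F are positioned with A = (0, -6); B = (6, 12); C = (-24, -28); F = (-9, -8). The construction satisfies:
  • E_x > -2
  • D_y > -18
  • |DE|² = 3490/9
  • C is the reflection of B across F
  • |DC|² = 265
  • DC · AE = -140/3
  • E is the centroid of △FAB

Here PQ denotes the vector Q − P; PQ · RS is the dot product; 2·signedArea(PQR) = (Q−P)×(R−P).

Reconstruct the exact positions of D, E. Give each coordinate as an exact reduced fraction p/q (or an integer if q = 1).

D = (-12, -17)
E = (-1, -2/3)

1. E_x = -1  [E is the centroid of △FAB]
2. E_y = -2/3  [E is the centroid of △FAB]
   → E = (-1, -2/3)
3. D_x = -12  [line 1·x + -16/3·y + -236/3 = 0 ∩ |DC|² = 265]
4. D_y = -17  [line 1·x + -16/3·y + -236/3 = 0 ∩ |DC|² = 265]
   → D = (-12, -17)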